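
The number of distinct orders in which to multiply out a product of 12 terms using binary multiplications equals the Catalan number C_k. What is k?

Ways to associate a product of 12 factors correspond to binary trees on 12 leaves, so the count is C_11.

11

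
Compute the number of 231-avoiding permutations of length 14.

Permutations of [n] avoiding any single length-3 pattern are counted by C_n; here n = 14.
C_14 = C(28,14)/15 = 40116600/15 = 2674440.

2674440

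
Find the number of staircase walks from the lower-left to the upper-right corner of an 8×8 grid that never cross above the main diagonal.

Monotone paths in an n×n grid that stay weakly below the diagonal are counted by C_n; here n = 8.
C_8 = C(16,8)/9 = 12870/9 = 1430.

1430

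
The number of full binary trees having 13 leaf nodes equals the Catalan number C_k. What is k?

12

Full binary trees with 13 leaves have 13−1 = 12 internal nodes, so there are C_12 of them.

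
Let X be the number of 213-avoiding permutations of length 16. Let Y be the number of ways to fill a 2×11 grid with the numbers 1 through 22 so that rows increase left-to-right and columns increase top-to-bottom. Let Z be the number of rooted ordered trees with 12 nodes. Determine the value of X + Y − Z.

Permutations of [n] avoiding any single length-3 pattern are counted by C_n; here n = 16. So X = C_16 = 35357670.
By the hook-length formula (or a Dyck-path bijection), SYT of shape 2×11 number C_11. So Y = C_11 = 58786.
Rooted ordered (plane) trees on m nodes have m−1 edges and are counted by C_{m−1}; m = 12 gives C_11. So Z = C_11 = 58786.
X + Y − Z = 35357670 + 58786 − 58786 = 35357670.

35357670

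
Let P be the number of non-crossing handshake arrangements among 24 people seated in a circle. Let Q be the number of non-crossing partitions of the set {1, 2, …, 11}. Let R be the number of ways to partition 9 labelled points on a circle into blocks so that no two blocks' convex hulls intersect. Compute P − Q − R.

144364

Non-crossing handshake pairings of 2n people are counted by C_n; 24 people gives n = 12. So P = C_12 = 208012.
The non-crossing partitions of [11] form a lattice of size C_11. So Q = C_11 = 58786.
The non-crossing partitions of [9] form a lattice of size C_9. So R = C_9 = 4862.
P − Q − R = 208012 − 58786 − 4862 = 144364.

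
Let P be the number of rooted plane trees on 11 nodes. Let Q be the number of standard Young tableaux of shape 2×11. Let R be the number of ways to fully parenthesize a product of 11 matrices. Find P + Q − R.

58786

A rooted plane tree on 11 nodes has 10 edges, and such trees are counted by C_10. So P = C_10 = 16796.
By the hook-length formula (or a Dyck-path bijection), SYT of shape 2×11 number C_11. So Q = C_11 = 58786.
Ways to associate a product of 11 factors correspond to binary trees on 11 leaves, so the count is C_10. So R = C_10 = 16796.
P + Q − R = 16796 + 58786 − 16796 = 58786.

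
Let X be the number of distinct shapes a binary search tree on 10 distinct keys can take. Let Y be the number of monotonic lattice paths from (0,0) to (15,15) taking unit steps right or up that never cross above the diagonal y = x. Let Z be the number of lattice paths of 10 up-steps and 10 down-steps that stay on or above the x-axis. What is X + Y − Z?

9694845

Binary trees (left/right distinguished) on n nodes are counted by C_n; here n = 10. So X = C_10 = 16796.
Monotone paths in an n×n grid that stay weakly below the diagonal are counted by C_n; here n = 15. So Y = C_15 = 9694845.
Dyck paths of semilength n (length 2n) are counted by C_n; here n = 10. So Z = C_10 = 16796.
X + Y − Z = 16796 + 9694845 − 16796 = 9694845.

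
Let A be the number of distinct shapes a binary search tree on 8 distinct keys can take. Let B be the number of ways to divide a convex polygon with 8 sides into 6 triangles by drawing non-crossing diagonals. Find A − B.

There are C_n binary search tree shapes on n keys; with n = 8 that is C_8. So A = C_8 = 1430.
A convex 8-gon is triangulated into 6 triangles, and the number of such triangulations is the Catalan number C_{8−2} = C_6. So B = C_6 = 132.
A − B = 1430 − 132 = 1298.

1298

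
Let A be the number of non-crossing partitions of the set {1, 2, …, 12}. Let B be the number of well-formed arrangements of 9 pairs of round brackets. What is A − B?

203150

The non-crossing partitions of [12] form a lattice of size C_12. So A = C_12 = 208012.
With 9 pairs the number of balanced bracket strings is the Catalan number C_9. So B = C_9 = 4862.
A − B = 208012 − 4862 = 203150.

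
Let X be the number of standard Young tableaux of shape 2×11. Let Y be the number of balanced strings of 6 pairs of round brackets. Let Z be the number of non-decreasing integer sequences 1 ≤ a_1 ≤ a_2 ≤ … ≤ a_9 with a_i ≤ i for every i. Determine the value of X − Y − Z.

By the hook-length formula (or a Dyck-path bijection), SYT of shape 2×11 number C_11. So X = C_11 = 58786.
Balanced strings of n pairs of brackets are counted by C_n; here n = 6. So Y = C_6 = 132.
Such sub-staircase sequences of length n are counted by C_n; here n = 9. So Z = C_9 = 4862.
X − Y − Z = 58786 − 132 − 4862 = 53792.

53792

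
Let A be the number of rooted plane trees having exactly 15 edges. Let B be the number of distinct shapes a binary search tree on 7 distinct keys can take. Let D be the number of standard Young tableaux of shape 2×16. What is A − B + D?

Rooted ordered trees with n edges are counted by C_n; here n = 15. So A = C_15 = 9694845.
Rooted binary trees with 7 nodes (each child slot possibly empty) number C_7. So B = C_7 = 429.
Standard Young tableaux of shape 2×n are counted by C_n; here n = 16. So D = C_16 = 35357670.
A − B + D = 9694845 − 429 + 35357670 = 45052086.

45052086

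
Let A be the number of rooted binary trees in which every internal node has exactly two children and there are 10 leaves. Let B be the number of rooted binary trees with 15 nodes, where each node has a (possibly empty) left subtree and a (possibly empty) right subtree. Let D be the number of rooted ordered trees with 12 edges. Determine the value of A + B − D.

A full binary tree with L leaves has L−1 internal nodes and is counted by C_{L−1}; L = 10 gives C_9. So A = C_9 = 4862.
There are C_n binary search tree shapes on n keys; with n = 15 that is C_15. So B = C_15 = 9694845.
A rooted plane tree with 12 edges has 13 nodes, and the count is C_12. So D = C_12 = 208012.
A + B − D = 4862 + 9694845 − 208012 = 9491695.

9491695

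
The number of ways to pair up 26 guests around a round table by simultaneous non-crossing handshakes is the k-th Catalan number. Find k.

13

With 26 = 2·13 people, non-crossing handshake pairings are non-crossing perfect matchings on a circle, counted by C_13.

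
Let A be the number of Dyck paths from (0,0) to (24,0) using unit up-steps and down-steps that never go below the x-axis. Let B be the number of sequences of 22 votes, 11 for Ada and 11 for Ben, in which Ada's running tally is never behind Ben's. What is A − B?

149226

Dyck paths of semilength n (length 2n) are counted by C_n; here n = 12. So A = C_12 = 208012.
Reading a vote for the leader as '(' and for the other as ')' turns such a sequence into a balanced string of 11 pairs, so the count is C_11. So B = C_11 = 58786.
A − B = 208012 − 58786 = 149226.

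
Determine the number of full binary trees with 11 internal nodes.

58786

Full binary trees with n internal nodes are counted by C_n; here n = 11.
C_11 = C(22,11)/12 = 705432/12 = 58786.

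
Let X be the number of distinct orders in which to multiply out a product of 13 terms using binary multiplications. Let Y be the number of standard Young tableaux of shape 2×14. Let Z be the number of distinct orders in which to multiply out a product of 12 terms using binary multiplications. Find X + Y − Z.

Parenthesizations of m factors correspond to full binary trees with m leaves, counted by C_{m−1}; m = 13 gives C_12. So X = C_12 = 208012.
By the hook-length formula (or a Dyck-path bijection), SYT of shape 2×14 number C_14. So Y = C_14 = 2674440.
Bracketing 12 factors into binary products is counted by C_{12−1} = C_11. So Z = C_11 = 58786.
X + Y − Z = 208012 + 2674440 − 58786 = 2823666.

2823666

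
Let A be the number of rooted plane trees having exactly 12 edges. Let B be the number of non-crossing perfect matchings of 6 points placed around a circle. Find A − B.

208007

Rooted ordered trees with n edges are counted by C_n; here n = 12. So A = C_12 = 208012.
Pairing 6 circle points by 3 non-crossing chords gives C_3 matchings. So B = C_3 = 5.
A − B = 208012 − 5 = 208007.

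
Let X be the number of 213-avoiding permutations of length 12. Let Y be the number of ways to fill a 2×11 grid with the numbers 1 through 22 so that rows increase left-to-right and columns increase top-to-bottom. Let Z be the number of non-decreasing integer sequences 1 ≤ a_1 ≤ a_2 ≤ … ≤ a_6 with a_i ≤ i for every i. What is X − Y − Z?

For any fixed pattern of length 3, the pattern-avoiding permutations of [12] number C_12. So X = C_12 = 208012.
By the hook-length formula (or a Dyck-path bijection), SYT of shape 2×11 number C_11. So Y = C_11 = 58786.
Weakly increasing sequences with a_i ≤ i biject with Dyck paths of semilength 6, so there are C_6. So Z = C_6 = 132.
X − Y − Z = 208012 − 58786 − 132 = 149094.

149094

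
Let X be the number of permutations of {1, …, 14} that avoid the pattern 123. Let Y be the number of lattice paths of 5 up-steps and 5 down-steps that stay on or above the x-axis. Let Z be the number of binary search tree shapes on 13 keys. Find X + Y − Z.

For any fixed pattern of length 3, the pattern-avoiding permutations of [14] number C_14. So X = C_14 = 2674440.
Paths of 5 up- and 5 down-steps that never dip below the axis are Dyck paths; their count is C_5. So Y = C_5 = 42.
Rooted binary trees with 13 nodes (each child slot possibly empty) number C_13. So Z = C_13 = 742900.
X + Y − Z = 2674440 + 42 − 742900 = 1931582.

1931582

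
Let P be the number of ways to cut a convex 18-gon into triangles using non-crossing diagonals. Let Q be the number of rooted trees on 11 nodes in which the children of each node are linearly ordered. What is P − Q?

The number of triangulations of an 18-gon is the Catalan number C_16 (index = sides − 2). So P = C_16 = 35357670.
A rooted plane tree on 11 nodes has 10 edges, and such trees are counted by C_10. So Q = C_10 = 16796.
P − Q = 35357670 − 16796 = 35340874.

35340874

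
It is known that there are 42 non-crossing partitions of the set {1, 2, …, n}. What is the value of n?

Non-crossing partitions of [n] are counted by C_n; 42 = C_5.

5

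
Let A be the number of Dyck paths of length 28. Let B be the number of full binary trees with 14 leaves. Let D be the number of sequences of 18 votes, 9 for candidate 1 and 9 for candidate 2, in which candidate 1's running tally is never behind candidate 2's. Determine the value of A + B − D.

3412478

A Dyck path with 14 up-steps and 14 down-steps has semilength 14, so there are C_14 of them. So A = C_14 = 2674440.
A full binary tree with L leaves has L−1 internal nodes and is counted by C_{L−1}; L = 14 gives C_13. So B = C_13 = 742900.
Reading a vote for the leader as '(' and for the other as ')' turns such a sequence into a balanced string of 9 pairs, so the count is C_9. So D = C_9 = 4862.
A + B − D = 2674440 + 742900 − 4862 = 3412478.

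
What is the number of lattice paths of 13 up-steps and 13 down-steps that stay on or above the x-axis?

742900

Dyck paths of semilength n (length 2n) are counted by C_n; here n = 13.
C_13 = C(26,13)/14 = 10400600/14 = 742900.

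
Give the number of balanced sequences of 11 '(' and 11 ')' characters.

Balanced strings of n pairs of brackets are counted by C_n; here n = 11.
C_11 = C_10 · 2(2·10+1)/(10+2) = 16796 · 42/12 = 58786.

58786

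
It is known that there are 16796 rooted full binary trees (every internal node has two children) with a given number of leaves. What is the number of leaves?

Full binary trees with L leaves are counted by C_{L−1}. Since C_10 = 16796, the index is 10.
So the index is 10, and the number of leaves is 10 + 1 = 11.

11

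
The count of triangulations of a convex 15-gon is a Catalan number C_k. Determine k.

Triangulations of a convex m-gon are counted by C_{m−2}; with m = 15 this is C_13.

13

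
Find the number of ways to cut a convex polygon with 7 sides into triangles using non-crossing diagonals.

42

A convex 7-gon is triangulated into 5 triangles, and the number of such triangulations is the Catalan number C_{7−2} = C_5.
C_5 = C_4 · 2(2·4+1)/(4+2) = 14 · 18/6 = 42.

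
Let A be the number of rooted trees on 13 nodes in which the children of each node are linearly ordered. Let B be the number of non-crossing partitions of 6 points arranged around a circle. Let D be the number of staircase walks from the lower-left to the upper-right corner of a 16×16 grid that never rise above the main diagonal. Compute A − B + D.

A rooted plane tree on 13 nodes has 12 edges, and such trees are counted by C_12. So A = C_12 = 208012.
Non-crossing partitions of an n-element set are counted by C_n; here n = 6. So B = C_6 = 132.
Monotone paths in an n×n grid that stay weakly below the diagonal are counted by C_n; here n = 16. So D = C_16 = 35357670.
A − B + D = 208012 − 132 + 35357670 = 35565550.

35565550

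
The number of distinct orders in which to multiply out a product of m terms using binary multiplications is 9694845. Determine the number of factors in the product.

16

Parenthesizations of m factors are counted by C_{m−1}. The Catalan number equal to 9694845 is C_15.
So the index is 15, and the number of factors is 15 + 1 = 16.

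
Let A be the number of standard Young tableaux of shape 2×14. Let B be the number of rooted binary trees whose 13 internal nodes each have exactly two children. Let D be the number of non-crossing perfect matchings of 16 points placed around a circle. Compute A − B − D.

1930110

Standard Young tableaux of shape 2×n are counted by C_n; here n = 14. So A = C_14 = 2674440.
Full binary trees with n internal nodes are counted by C_n; here n = 13. So B = C_13 = 742900.
Pairing 16 circle points by 8 non-crossing chords gives C_8 matchings. So D = C_8 = 1430.
A − B − D = 2674440 − 742900 − 1430 = 1930110.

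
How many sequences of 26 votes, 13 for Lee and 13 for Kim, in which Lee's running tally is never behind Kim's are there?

742900

Ballot sequences with n votes each where one side never trails are Dyck words, counted by C_n; here n = 13.
C_13 = C(26,13)/14 = 10400600/14 = 742900.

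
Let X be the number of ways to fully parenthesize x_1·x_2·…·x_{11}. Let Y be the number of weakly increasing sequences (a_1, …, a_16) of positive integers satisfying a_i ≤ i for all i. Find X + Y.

35374466

Parenthesizations of m factors correspond to full binary trees with m leaves, counted by C_{m−1}; m = 11 gives C_10. So X = C_10 = 16796.
Such sub-staircase sequences of length n are counted by C_n; here n = 16. So Y = C_16 = 35357670.
X + Y = 16796 + 35357670 = 35374466.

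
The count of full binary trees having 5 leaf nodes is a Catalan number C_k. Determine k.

4

A full binary tree with L leaves has L−1 internal nodes and is counted by C_{L−1}; L = 5 gives C_4.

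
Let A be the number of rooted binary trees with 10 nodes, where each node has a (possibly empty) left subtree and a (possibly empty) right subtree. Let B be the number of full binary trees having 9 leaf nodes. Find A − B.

There are C_n binary search tree shapes on n keys; with n = 10 that is C_10. So A = C_10 = 16796.
Full binary trees with 9 leaves have 9−1 = 8 internal nodes, so there are C_8 of them. So B = C_8 = 1430.
A − B = 16796 − 1430 = 15366.

15366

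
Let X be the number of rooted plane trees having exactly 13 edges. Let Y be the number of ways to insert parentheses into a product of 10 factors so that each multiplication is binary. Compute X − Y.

Rooted ordered trees with n edges are counted by C_n; here n = 13. So X = C_13 = 742900.
Parenthesizations of m factors correspond to full binary trees with m leaves, counted by C_{m−1}; m = 10 gives C_9. So Y = C_9 = 4862.
X − Y = 742900 − 4862 = 738038.

738038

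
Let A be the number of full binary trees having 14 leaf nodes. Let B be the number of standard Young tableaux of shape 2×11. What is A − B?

Full binary trees with 14 leaves have 14−1 = 13 internal nodes, so there are C_13 of them. So A = C_13 = 742900.
Standard Young tableaux of shape 2×n are counted by C_n; here n = 11. So B = C_11 = 58786.
A − B = 742900 − 58786 = 684114.

684114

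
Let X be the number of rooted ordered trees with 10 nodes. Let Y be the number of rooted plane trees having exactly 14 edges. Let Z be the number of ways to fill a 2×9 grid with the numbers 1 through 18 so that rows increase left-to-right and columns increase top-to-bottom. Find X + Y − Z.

Rooted ordered (plane) trees on m nodes have m−1 edges and are counted by C_{m−1}; m = 10 gives C_9. So X = C_9 = 4862.
Rooted ordered trees with n edges are counted by C_n; here n = 14. So Y = C_14 = 2674440.
Standard Young tableaux of shape 2×n are counted by C_n; here n = 9. So Z = C_9 = 4862.
X + Y − Z = 4862 + 2674440 − 4862 = 2674440.

2674440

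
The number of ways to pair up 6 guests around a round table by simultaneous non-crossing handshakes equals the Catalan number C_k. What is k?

With 6 = 2·3 people, non-crossing handshake pairings are non-crossing perfect matchings on a circle, counted by C_3.

3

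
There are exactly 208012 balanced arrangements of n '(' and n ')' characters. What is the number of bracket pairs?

12

Balanced strings of n bracket-pairs are counted by C_n. Since C_12 = 208012, the index is 12.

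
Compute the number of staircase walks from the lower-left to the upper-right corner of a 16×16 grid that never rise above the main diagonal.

Monotone paths in an n×n grid that stay weakly below the diagonal are counted by C_n; here n = 16.
C_16 = 35357670.

35357670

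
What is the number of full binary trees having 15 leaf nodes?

Full binary trees with 15 leaves have 15−1 = 14 internal nodes, so there are C_14 of them.
C_14 = 2674440.

2674440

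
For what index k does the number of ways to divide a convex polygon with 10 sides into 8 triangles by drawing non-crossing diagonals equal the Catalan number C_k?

The number of triangulations of a 10-gon is the Catalan number C_8 (index = sides − 2).

8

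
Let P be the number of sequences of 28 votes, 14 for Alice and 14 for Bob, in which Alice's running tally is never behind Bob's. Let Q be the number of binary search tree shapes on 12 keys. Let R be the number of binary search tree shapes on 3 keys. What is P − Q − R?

2466423

Reading a vote for the leader as '(' and for the other as ')' turns such a sequence into a balanced string of 14 pairs, so the count is C_14. So P = C_14 = 2674440.
Binary trees (left/right distinguished) on n nodes are counted by C_n; here n = 12. So Q = C_12 = 208012.
Rooted binary trees with 3 nodes (each child slot possibly empty) number C_3. So R = C_3 = 5.
P − Q − R = 2674440 − 208012 − 5 = 2466423.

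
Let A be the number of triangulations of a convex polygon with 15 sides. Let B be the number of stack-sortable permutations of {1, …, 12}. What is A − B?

Triangulations of a convex m-gon are counted by C_{m−2}; with m = 15 this is C_13. So A = C_13 = 742900.
Stack-sortable permutations are exactly the 231-avoiding ones, counted by C_n; here n = 12. So B = C_12 = 208012.
A − B = 742900 − 208012 = 534888.

534888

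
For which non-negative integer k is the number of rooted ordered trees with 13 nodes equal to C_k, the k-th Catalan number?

Rooted ordered (plane) trees on m nodes have m−1 edges and are counted by C_{m−1}; m = 13 gives C_12.

12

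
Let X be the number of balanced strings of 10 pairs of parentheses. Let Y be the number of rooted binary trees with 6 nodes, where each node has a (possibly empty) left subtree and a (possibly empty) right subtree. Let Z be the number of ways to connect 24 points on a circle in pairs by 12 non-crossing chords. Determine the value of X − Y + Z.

With 10 pairs the number of balanced bracket strings is the Catalan number C_10. So X = C_10 = 16796.
There are C_n binary search tree shapes on n keys; with n = 6 that is C_6. So Y = C_6 = 132.
Non-crossing perfect matchings of 2n points on a circle are counted by C_n; with 24 points, n = 12. So Z = C_12 = 208012.
X − Y + Z = 16796 − 132 + 208012 = 224676.

224676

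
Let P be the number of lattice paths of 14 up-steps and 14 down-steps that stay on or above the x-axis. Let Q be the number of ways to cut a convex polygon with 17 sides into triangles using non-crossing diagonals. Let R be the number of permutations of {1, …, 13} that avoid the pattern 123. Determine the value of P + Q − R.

11626385

Dyck paths of semilength n (length 2n) are counted by C_n; here n = 14. So P = C_14 = 2674440.
The number of triangulations of a 17-gon is the Catalan number C_15 (index = sides − 2). So Q = C_15 = 9694845.
Permutations of [n] avoiding any single length-3 pattern are counted by C_n; here n = 13. So R = C_13 = 742900.
P + Q − R = 2674440 + 9694845 − 742900 = 11626385.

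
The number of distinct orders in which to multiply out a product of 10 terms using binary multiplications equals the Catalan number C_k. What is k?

9

Bracketing 10 factors into binary products is counted by C_{10−1} = C_9.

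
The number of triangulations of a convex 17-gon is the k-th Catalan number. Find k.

15

A convex 17-gon is triangulated into 15 triangles, and the number of such triangulations is the Catalan number C_{17−2} = C_15.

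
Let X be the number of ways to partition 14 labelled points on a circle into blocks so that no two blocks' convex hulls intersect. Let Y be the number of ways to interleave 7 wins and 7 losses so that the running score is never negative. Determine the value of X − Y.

2674011

Non-crossing partitions of an n-element set are counted by C_n; here n = 14. So X = C_14 = 2674440.
Reading a vote for the leader as '(' and for the other as ')' turns such a sequence into a balanced string of 7 pairs, so the count is C_7. So Y = C_7 = 429.
X − Y = 2674440 − 429 = 2674011.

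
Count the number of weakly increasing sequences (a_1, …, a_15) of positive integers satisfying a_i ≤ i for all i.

Weakly increasing sequences with a_i ≤ i biject with Dyck paths of semilength 15, so there are C_15.
C_15 = C_14 · 2(2·14+1)/(14+2) = 2674440 · 58/16 = 9694845.

9694845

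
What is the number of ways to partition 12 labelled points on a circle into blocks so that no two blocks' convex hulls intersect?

Non-crossing partitions of an n-element set are counted by C_n; here n = 12.
C_12 = C(24,12)/13 = 2704156/13 = 208012.

208012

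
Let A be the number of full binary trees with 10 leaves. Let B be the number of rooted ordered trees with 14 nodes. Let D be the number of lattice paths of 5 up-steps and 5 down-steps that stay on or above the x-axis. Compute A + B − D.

Full binary trees with 10 leaves have 10−1 = 9 internal nodes, so there are C_9 of them. So A = C_9 = 4862.
Rooted ordered (plane) trees on m nodes have m−1 edges and are counted by C_{m−1}; m = 14 gives C_13. So B = C_13 = 742900.
Dyck paths of semilength n (length 2n) are counted by C_n; here n = 5. So D = C_5 = 42.
A + B − D = 4862 + 742900 − 42 = 747720.

747720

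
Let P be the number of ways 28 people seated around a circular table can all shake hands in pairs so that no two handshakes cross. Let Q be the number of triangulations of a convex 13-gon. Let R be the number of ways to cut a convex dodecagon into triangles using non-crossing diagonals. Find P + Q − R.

2716430

With 28 = 2·14 people, non-crossing handshake pairings are non-crossing perfect matchings on a circle, counted by C_14. So P = C_14 = 2674440.
The number of triangulations of a 13-gon is the Catalan number C_11 (index = sides − 2). So Q = C_11 = 58786.
A convex 12-gon is triangulated into 10 triangles, and the number of such triangulations is the Catalan number C_{12−2} = C_10. So R = C_10 = 16796.
P + Q − R = 2674440 + 58786 − 16796 = 2716430.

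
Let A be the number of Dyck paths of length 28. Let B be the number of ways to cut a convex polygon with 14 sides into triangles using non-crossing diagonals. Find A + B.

2882452

Dyck paths of semilength n (length 2n) are counted by C_n; here n = 14. So A = C_14 = 2674440.
Triangulations of a convex m-gon are counted by C_{m−2}; with m = 14 this is C_12. So B = C_12 = 208012.
A + B = 2674440 + 208012 = 2882452.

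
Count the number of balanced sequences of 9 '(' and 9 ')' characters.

A balanced arrangement of 9 bracket pairs is a Dyck word of semilength 9, so the count is C_9.
C_9 = C(18,9)/10 = 48620/10 = 4862.

4862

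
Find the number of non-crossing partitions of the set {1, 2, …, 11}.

58786

Non-crossing partitions of an n-element set are counted by C_n; here n = 11.
C_11 = 58786.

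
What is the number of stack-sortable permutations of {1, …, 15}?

Stack-sortable permutations are exactly the 231-avoiding ones, counted by C_n; here n = 15.
C_15 = C_14 · 2(2·14+1)/(14+2) = 2674440 · 58/16 = 9694845.

9694845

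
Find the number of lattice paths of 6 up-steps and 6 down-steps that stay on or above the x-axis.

132

Dyck paths of semilength n (length 2n) are counted by C_n; here n = 6.
C_6 = C(12,6)/7 = 924/7 = 132.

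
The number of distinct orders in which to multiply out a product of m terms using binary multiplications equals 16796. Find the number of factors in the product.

11

Parenthesizations of m factors are counted by C_{m−1}. The Catalan number equal to 16796 is C_10.
So the index is 10, and the number of factors is 10 + 1 = 11.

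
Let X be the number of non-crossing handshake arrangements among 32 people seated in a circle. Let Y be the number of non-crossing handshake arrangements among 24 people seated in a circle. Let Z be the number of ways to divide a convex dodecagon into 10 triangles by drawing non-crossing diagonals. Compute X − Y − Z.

With 32 = 2·16 people, non-crossing handshake pairings are non-crossing perfect matchings on a circle, counted by C_16. So X = C_16 = 35357670.
Non-crossing handshake pairings of 2n people are counted by C_n; 24 people gives n = 12. So Y = C_12 = 208012.
Triangulations of a convex m-gon are counted by C_{m−2}; with m = 12 this is C_10. So Z = C_10 = 16796.
X − Y − Z = 35357670 − 208012 − 16796 = 35132862.

35132862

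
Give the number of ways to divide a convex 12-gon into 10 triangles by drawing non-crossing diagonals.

A convex 12-gon is triangulated into 10 triangles, and the number of such triangulations is the Catalan number C_{12−2} = C_10.
C_10 = 16796.

16796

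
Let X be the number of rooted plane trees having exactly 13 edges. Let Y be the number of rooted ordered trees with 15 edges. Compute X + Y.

10437745

A rooted plane tree with 13 edges has 14 nodes, and the count is C_13. So X = C_13 = 742900.
A rooted plane tree with 15 edges has 16 nodes, and the count is C_15. So Y = C_15 = 9694845.
X + Y = 742900 + 9694845 = 10437745.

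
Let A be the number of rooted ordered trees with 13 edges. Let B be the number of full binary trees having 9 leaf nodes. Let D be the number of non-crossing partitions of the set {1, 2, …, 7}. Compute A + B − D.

743901

Rooted ordered trees with n edges are counted by C_n; here n = 13. So A = C_13 = 742900.
A full binary tree with L leaves has L−1 internal nodes and is counted by C_{L−1}; L = 9 gives C_8. So B = C_8 = 1430.
Non-crossing partitions of an n-element set are counted by C_n; here n = 7. So D = C_7 = 429.
A + B − D = 742900 + 1430 − 429 = 743901.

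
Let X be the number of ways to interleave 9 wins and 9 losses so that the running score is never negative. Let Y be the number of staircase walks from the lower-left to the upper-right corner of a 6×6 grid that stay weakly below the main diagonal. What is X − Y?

4730

Ballot sequences with n votes each where one side never trails are Dyck words, counted by C_n; here n = 9. So X = C_9 = 4862.
Sub-diagonal monotone paths from (0,0) to (6,6) biject with Dyck paths of semilength 6, giving C_6. So Y = C_6 = 132.
X − Y = 4862 − 132 = 4730.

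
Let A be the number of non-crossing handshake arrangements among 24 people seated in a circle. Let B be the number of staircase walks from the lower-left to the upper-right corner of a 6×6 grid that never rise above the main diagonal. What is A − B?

With 24 = 2·12 people, non-crossing handshake pairings are non-crossing perfect matchings on a circle, counted by C_12. So A = C_12 = 208012.
Sub-diagonal monotone paths from (0,0) to (6,6) biject with Dyck paths of semilength 6, giving C_6. So B = C_6 = 132.
A − B = 208012 − 132 = 207880.

207880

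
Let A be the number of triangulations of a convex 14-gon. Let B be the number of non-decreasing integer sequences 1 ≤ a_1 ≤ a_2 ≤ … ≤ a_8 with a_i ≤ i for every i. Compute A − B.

The number of triangulations of a 14-gon is the Catalan number C_12 (index = sides − 2). So A = C_12 = 208012.
Weakly increasing sequences with a_i ≤ i biject with Dyck paths of semilength 8, so there are C_8. So B = C_8 = 1430.
A − B = 208012 − 1430 = 206582.

206582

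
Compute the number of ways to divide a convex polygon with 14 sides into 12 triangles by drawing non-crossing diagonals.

208012

The number of triangulations of a 14-gon is the Catalan number C_12 (index = sides − 2).
C_12 = 208012.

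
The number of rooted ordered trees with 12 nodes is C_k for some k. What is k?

11

A rooted plane tree on 12 nodes has 11 edges, and such trees are counted by C_11.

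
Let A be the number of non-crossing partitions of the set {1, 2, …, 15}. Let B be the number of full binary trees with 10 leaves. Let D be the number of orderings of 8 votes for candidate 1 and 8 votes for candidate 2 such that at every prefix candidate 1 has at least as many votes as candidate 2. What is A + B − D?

9698277

Non-crossing partitions of an n-element set are counted by C_n; here n = 15. So A = C_15 = 9694845.
A full binary tree with L leaves has L−1 internal nodes and is counted by C_{L−1}; L = 10 gives C_9. So B = C_9 = 4862.
Ballot sequences with n votes each where one side never trails are Dyck words, counted by C_n; here n = 8. So D = C_8 = 1430.
A + B − D = 9694845 + 4862 − 1430 = 9698277.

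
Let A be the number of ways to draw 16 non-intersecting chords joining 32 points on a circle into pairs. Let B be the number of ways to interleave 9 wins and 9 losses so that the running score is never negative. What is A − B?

35352808

Non-crossing perfect matchings of 2n points on a circle are counted by C_n; with 32 points, n = 16. So A = C_16 = 35357670.
Reading a vote for the leader as '(' and for the other as ')' turns such a sequence into a balanced string of 9 pairs, so the count is C_9. So B = C_9 = 4862.
A − B = 35357670 − 4862 = 35352808.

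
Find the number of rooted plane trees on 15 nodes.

2674440

Rooted ordered (plane) trees on m nodes have m−1 edges and are counted by C_{m−1}; m = 15 gives C_14.
C_14 = C(28,14)/15 = 40116600/15 = 2674440.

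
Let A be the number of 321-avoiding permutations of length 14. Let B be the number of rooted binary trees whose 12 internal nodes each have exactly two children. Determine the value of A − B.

For any fixed pattern of length 3, the pattern-avoiding permutations of [14] number C_14. So A = C_14 = 2674440.
The number of full binary trees on 12 internal nodes is the Catalan number C_12. So B = C_12 = 208012.
A − B = 2674440 − 208012 = 2466428.

2466428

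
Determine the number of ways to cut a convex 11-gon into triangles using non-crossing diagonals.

A convex 11-gon is triangulated into 9 triangles, and the number of such triangulations is the Catalan number C_{11−2} = C_9.
C_9 = C(18,9)/10 = 48620/10 = 4862.

4862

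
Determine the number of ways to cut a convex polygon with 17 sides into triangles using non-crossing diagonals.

9694845

Triangulations of a convex m-gon are counted by C_{m−2}; with m = 17 this is C_15.
C_15 = C(30,15)/16 = 155117520/16 = 9694845.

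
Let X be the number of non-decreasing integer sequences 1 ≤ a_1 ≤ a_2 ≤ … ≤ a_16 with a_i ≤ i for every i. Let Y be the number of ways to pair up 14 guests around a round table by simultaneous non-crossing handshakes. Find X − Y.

Such sub-staircase sequences of length n are counted by C_n; here n = 16. So X = C_16 = 35357670.
With 14 = 2·7 people, non-crossing handshake pairings are non-crossing perfect matchings on a circle, counted by C_7. So Y = C_7 = 429.
X − Y = 35357670 − 429 = 35357241.

35357241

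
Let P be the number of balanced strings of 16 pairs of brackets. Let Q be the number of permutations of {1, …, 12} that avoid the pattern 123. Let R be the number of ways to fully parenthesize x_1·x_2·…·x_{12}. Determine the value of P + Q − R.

35506896

A balanced arrangement of 16 bracket pairs is a Dyck word of semilength 16, so the count is C_16. So P = C_16 = 35357670.
Permutations of [n] avoiding any single length-3 pattern are counted by C_n; here n = 12. So Q = C_12 = 208012.
Parenthesizations of m factors correspond to full binary trees with m leaves, counted by C_{m−1}; m = 12 gives C_11. So R = C_11 = 58786.
P + Q − R = 35357670 + 208012 − 58786 = 35506896.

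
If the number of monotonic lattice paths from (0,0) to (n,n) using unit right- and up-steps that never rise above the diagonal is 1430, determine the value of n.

8

Such diagonal-avoiding paths in an n×n grid are counted by C_n; 1430 = C_8.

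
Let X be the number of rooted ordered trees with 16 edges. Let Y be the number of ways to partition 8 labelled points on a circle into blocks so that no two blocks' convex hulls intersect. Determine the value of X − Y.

A rooted plane tree with 16 edges has 17 nodes, and the count is C_16. So X = C_16 = 35357670.
The non-crossing partitions of [8] form a lattice of size C_8. So Y = C_8 = 1430.
X − Y = 35357670 − 1430 = 35356240.

35356240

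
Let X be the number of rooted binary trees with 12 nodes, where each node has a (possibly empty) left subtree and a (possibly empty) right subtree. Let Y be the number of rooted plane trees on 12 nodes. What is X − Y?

Rooted binary trees with 12 nodes (each child slot possibly empty) number C_12. So X = C_12 = 208012.
A rooted plane tree on 12 nodes has 11 edges, and such trees are counted by C_11. So Y = C_11 = 58786.
X − Y = 208012 − 58786 = 149226.

149226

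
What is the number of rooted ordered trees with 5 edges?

42

Rooted ordered trees with n edges are counted by C_n; here n = 5.
C_5 = 42.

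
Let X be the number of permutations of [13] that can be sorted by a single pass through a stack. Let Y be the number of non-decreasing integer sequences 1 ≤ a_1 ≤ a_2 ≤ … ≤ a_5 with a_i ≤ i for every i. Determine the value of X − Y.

By Knuth's characterisation, the stack-sortable permutations of length 13 are the 231-avoiders, numbering C_13. So X = C_13 = 742900.
Such sub-staircase sequences of length n are counted by C_n; here n = 5. So Y = C_5 = 42.
X − Y = 742900 − 42 = 742858.

742858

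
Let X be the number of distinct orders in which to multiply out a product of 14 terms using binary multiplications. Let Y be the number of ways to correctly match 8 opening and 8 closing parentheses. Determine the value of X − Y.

Parenthesizations of m factors correspond to full binary trees with m leaves, counted by C_{m−1}; m = 14 gives C_13. So X = C_13 = 742900.
With 8 pairs the number of balanced bracket strings is the Catalan number C_8. So Y = C_8 = 1430.
X − Y = 742900 − 1430 = 741470.

741470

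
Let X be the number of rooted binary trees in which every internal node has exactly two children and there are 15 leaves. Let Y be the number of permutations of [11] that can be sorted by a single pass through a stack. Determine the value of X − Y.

Full binary trees with 15 leaves have 15−1 = 14 internal nodes, so there are C_14 of them. So X = C_14 = 2674440.
Stack-sortable permutations are exactly the 231-avoiding ones, counted by C_n; here n = 11. So Y = C_11 = 58786.
X − Y = 2674440 − 58786 = 2615654.

2615654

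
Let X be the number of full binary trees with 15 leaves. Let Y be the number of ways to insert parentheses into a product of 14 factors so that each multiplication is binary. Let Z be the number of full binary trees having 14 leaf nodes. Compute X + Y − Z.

2674440

A full binary tree with L leaves has L−1 internal nodes and is counted by C_{L−1}; L = 15 gives C_14. So X = C_14 = 2674440.
Parenthesizations of m factors correspond to full binary trees with m leaves, counted by C_{m−1}; m = 14 gives C_13. So Y = C_13 = 742900.
Full binary trees with 14 leaves have 14−1 = 13 internal nodes, so there are C_13 of them. So Z = C_13 = 742900.
X + Y − Z = 2674440 + 742900 − 742900 = 2674440.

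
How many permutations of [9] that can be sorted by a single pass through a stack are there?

By Knuth's characterisation, the stack-sortable permutations of length 9 are the 231-avoiders, numbering C_9.
C_9 = C_8 · 2(2·8+1)/(8+2) = 1430 · 34/10 = 4862.

4862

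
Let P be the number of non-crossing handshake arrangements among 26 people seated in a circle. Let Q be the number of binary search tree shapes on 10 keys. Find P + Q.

With 26 = 2·13 people, non-crossing handshake pairings are non-crossing perfect matchings on a circle, counted by C_13. So P = C_13 = 742900.
There are C_n binary search tree shapes on n keys; with n = 10 that is C_10. So Q = C_10 = 16796.
P + Q = 742900 + 16796 = 759696.

759696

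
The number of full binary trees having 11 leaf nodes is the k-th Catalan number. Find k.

A full binary tree with L leaves has L−1 internal nodes and is counted by C_{L−1}; L = 11 gives C_10.

10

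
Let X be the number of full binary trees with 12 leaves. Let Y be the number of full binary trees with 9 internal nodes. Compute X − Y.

53924

Full binary trees with 12 leaves have 12−1 = 11 internal nodes, so there are C_11 of them. So X = C_11 = 58786.
The number of full binary trees on 9 internal nodes is the Catalan number C_9. So Y = C_9 = 4862.
X − Y = 58786 − 4862 = 53924.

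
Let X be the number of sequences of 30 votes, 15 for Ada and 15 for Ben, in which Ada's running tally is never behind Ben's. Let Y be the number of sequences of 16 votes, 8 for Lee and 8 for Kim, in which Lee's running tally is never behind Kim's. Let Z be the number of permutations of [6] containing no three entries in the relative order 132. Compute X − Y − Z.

Ballot sequences with n votes each where one side never trails are Dyck words, counted by C_n; here n = 15. So X = C_15 = 9694845.
Ballot sequences with n votes each where one side never trails are Dyck words, counted by C_n; here n = 8. So Y = C_8 = 1430.
Permutations of [n] avoiding any single length-3 pattern are counted by C_n; here n = 6. So Z = C_6 = 132.
X − Y − Z = 9694845 − 1430 − 132 = 9693283.

9693283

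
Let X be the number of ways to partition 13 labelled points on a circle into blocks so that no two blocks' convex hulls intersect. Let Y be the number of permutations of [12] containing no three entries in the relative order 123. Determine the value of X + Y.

The non-crossing partitions of [13] form a lattice of size C_13. So X = C_13 = 742900.
Permutations of [n] avoiding any single length-3 pattern are counted by C_n; here n = 12. So Y = C_12 = 208012.
X + Y = 742900 + 208012 = 950912.

950912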